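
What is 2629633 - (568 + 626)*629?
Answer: 1878607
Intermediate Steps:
2629633 - (568 + 626)*629 = 2629633 - 1194*629 = 2629633 - 1*751026 = 2629633 - 751026 = 1878607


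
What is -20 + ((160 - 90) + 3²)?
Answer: 59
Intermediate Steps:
-20 + ((160 - 90) + 3²) = -20 + (70 + 9) = -20 + 79 = 59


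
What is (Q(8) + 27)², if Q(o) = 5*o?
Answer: 4489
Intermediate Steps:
(Q(8) + 27)² = (5*8 + 27)² = (40 + 27)² = 67² = 4489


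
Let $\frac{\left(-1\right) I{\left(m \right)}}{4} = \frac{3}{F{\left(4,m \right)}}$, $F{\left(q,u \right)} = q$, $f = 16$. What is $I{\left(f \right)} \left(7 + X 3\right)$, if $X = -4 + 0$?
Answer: $15$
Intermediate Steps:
$X = -4$
$I{\left(m \right)} = -3$ ($I{\left(m \right)} = - 4 \cdot \frac{3}{4} = - 4 \cdot 3 \cdot \frac{1}{4} = \left(-4\right) \frac{3}{4} = -3$)
$I{\left(f \right)} \left(7 + X 3\right) = - 3 \left(7 - 12\right) = \left(-3\right) \left(-5\right) = 15$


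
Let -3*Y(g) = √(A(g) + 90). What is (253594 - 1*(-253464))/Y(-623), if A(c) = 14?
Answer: -760587*√26/26 ≈ -1.4916e+5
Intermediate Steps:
Y(g) = -2*√26/3 (Y(g) = -√(14 + 90)/3 = -2*√26/3)
(253594 - 1*(-253464))/Y(-623) = (253594 - 1*(-253464))/((-2*√26/3)) = (253594 + 253464)*(-3*√26/52) = 507058*(-3*√26/52) = -760587*√26/26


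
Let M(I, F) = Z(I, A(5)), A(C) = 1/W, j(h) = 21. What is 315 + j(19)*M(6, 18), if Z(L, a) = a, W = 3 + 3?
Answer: 637/2 ≈ 318.50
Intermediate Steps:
W = 6
A(C) = ⅙ (A(C) = 1/6 = ⅙)
M(I, F) = ⅙
315 + j(19)*M(6, 18) = 315 + 21*(⅙) = 315 + 7/2 = 637/2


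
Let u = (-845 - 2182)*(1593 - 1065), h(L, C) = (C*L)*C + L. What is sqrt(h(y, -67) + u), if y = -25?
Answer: I*sqrt(1710506) ≈ 1307.9*I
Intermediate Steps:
h(L, C) = L + L*C**2 (h(L, C) = L*C**2 + L = L + L*C**2)
u = -1598256 (u = -3027*528 = -1598256)
sqrt(h(y, -67) + u) = sqrt(-25*(1 + (-67)**2) - 1598256) = sqrt(-25*(1 + 4489) - 1598256) = sqrt(-25*4490 - 1598256) = sqrt(-112250 - 1598256) = sqrt(-1710506) = I*sqrt(1710506)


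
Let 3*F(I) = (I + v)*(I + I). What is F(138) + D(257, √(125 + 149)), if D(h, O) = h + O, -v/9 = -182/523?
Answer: 6925115/523 + √274 ≈ 13258.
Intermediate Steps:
v = 1638/523 (v = -(-1638)/523 = -9*(-182/523) = 1638/523 ≈ 3.1319)
F(I) = 2*I*(1638/523 + I)/3 (F(I) = ((I + 1638/523)*(I + I))/3 = ((1638/523 + I)*(2*I))/3 = (2*I*(1638/523 + I))/3 = 2*I*(1638/523 + I)/3)
D(h, O) = O + h
F(138) + D(257, √(125 + 149)) = (2/1569)*138*(1638 + 523*138) + (√(125 + 149) + 257) = (2/1569)*138*(1638 + 72174) + (√274 + 257) = (2/1569)*138*73812 + (257 + √274) = 6790704/523 + (257 + √274) = 6925115/523 + √274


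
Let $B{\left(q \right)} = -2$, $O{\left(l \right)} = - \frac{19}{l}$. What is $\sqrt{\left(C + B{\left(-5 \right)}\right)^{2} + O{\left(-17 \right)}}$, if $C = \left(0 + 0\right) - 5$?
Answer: $\frac{2 \sqrt{3621}}{17} \approx 7.0794$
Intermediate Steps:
$C = -5$ ($C = 0 - 5 = -5$)
$\sqrt{\left(C + B{\left(-5 \right)}\right)^{2} + O{\left(-17 \right)}} = \sqrt{\left(-5 - 2\right)^{2} - \frac{19}{-17}} = \sqrt{\left(-7\right)^{2} - - \frac{19}{17}} = \sqrt{49 + \frac{19}{17}} = \sqrt{\frac{852}{17}} = \frac{2 \sqrt{3621}}{17}$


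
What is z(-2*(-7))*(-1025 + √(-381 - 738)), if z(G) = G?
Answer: -14350 + 14*I*√1119 ≈ -14350.0 + 468.32*I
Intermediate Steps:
z(-2*(-7))*(-1025 + √(-381 - 738)) = (-2*(-7))*(-1025 + √(-381 - 738)) = 14*(-1025 + √(-1119)) = 14*(-1025 + I*√1119) = -14350 + 14*I*√1119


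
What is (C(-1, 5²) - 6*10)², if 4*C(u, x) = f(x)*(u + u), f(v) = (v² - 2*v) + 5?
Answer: 122500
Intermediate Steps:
f(v) = 5 + v² - 2*v
C(u, x) = u*(5 + x² - 2*x)/2 (C(u, x) = ((5 + x² - 2*x)*(u + u))/4 = ((5 + x² - 2*x)*(2*u))/4 = (2*u*(5 + x² - 2*x))/4 = u*(5 + x² - 2*x)/2)
(C(-1, 5²) - 6*10)² = ((½)*(-1)*(5 + (5²)² - 2*5²) - 6*10)² = ((½)*(-1)*(5 + 25² - 2*25) - 60)² = ((½)*(-1)*(5 + 625 - 50) - 60)² = ((½)*(-1)*580 - 60)² = (-290 - 60)² = (-350)² = 122500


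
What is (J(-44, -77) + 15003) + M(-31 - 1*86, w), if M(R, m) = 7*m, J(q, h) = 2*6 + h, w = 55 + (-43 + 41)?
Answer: 15309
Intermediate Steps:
w = 53 (w = 55 - 2 = 53)
J(q, h) = 12 + h
(J(-44, -77) + 15003) + M(-31 - 1*86, w) = ((12 - 77) + 15003) + 7*53 = (-65 + 15003) + 371 = 14938 + 371 = 15309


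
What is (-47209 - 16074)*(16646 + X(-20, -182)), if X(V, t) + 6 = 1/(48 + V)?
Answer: -29484878643/28 ≈ -1.0530e+9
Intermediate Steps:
X(V, t) = -6 + 1/(48 + V)
(-47209 - 16074)*(16646 + X(-20, -182)) = (-47209 - 16074)*(16646 + (-287 - 6*(-20))/(48 - 20)) = -63283*(16646 + (-287 + 120)/28) = -63283*(16646 + (1/28)*(-167)) = -63283*(16646 - 167/28) = -63283*465921/28 = -29484878643/28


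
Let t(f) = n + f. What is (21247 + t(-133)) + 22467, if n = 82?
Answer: 43663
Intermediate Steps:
t(f) = 82 + f
(21247 + t(-133)) + 22467 = (21247 + (82 - 133)) + 22467 = (21247 - 51) + 22467 = 21196 + 22467 = 43663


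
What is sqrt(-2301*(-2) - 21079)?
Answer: I*sqrt(16477) ≈ 128.36*I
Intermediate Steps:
sqrt(-2301*(-2) - 21079) = sqrt(4602 - 21079) = sqrt(-16477) = I*sqrt(16477)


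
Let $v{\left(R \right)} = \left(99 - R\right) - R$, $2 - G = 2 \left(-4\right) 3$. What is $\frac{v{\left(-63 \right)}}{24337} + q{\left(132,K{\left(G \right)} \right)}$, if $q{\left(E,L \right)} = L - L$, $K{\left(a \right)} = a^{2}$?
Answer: $\frac{225}{24337} \approx 0.0092452$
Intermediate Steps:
$G = 26$ ($G = 2 - 2 \left(-4\right) 3 = 2 - \left(-8\right) 3 = 2 - -24 = 2 + 24 = 26$)
$v{\left(R \right)} = 99 - 2 R$
$q{\left(E,L \right)} = 0$
$\frac{v{\left(-63 \right)}}{24337} + q{\left(132,K{\left(G \right)} \right)} = \frac{99 - -126}{24337} + 0 = \left(99 + 126\right) \frac{1}{24337} + 0 = 225 \cdot \frac{1}{24337} + 0 = \frac{225}{24337} + 0 = \frac{225}{24337}$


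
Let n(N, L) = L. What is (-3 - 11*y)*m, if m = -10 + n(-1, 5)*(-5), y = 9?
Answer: 3570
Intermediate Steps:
m = -35 (m = -10 + 5*(-5) = -10 - 25 = -35)
(-3 - 11*y)*m = (-3 - 11*9)*(-35) = (-3 - 99)*(-35) = -102*(-35) = 3570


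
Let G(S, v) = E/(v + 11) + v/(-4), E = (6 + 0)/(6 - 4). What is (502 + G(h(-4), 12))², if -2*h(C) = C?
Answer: 131790400/529 ≈ 2.4913e+5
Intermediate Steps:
h(C) = -C/2
E = 3 (E = 6/2 = 6*(½) = 3)
G(S, v) = 3/(11 + v) - v/4 (G(S, v) = 3/(v + 11) + v/(-4) = 3/(11 + v) + v*(-¼) = 3/(11 + v) - v/4)
(502 + G(h(-4), 12))² = (502 + (12 - 1*12² - 11*12)/(4*(11 + 12)))² = (502 + (¼)*(12 - 1*144 - 132)/23)² = (502 + (¼)*(1/23)*(12 - 144 - 132))² = (502 + (¼)*(1/23)*(-264))² = (502 - 66/23)² = (11480/23)² = 131790400/529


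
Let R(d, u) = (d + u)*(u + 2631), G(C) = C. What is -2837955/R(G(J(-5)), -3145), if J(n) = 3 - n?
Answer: -2837955/1612418 ≈ -1.7601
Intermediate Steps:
R(d, u) = (2631 + u)*(d + u) (R(d, u) = (d + u)*(2631 + u) = (2631 + u)*(d + u))
-2837955/R(G(J(-5)), -3145) = -2837955/((-3145)² + 2631*(3 - 1*(-5)) + 2631*(-3145) + (3 - 1*(-5))*(-3145)) = -2837955/(9891025 + 2631*(3 + 5) - 8274495 + (3 + 5)*(-3145)) = -2837955/(9891025 + 2631*8 - 8274495 + 8*(-3145)) = -2837955/(9891025 + 21048 - 8274495 - 25160) = -2837955/1612418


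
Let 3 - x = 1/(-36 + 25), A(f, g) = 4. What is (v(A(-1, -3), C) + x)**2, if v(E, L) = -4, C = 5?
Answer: 100/121 ≈ 0.82645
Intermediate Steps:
x = 34/11 (x = 3 - 1/(-36 + 25) = 3 - 1/(-11) = 3 - 1*(-1/11) = 3 + 1/11 = 34/11 ≈ 3.0909)
(v(A(-1, -3), C) + x)**2 = (-4 + 34/11)**2 = (-10/11)**2 = 100/121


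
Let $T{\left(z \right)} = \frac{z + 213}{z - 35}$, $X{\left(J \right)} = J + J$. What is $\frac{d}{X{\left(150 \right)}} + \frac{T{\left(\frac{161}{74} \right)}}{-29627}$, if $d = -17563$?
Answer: $- \frac{1263898656529}{21589194900} \approx -58.543$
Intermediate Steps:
$X{\left(J \right)} = 2 J$
$T{\left(z \right)} = \frac{213 + z}{-35 + z}$
$\frac{d}{X{\left(150 \right)}} + \frac{T{\left(\frac{161}{74} \right)}}{-29627} = - \frac{17563}{2 \cdot 150} + \frac{\frac{1}{-35 + \frac{161}{74}} \left(213 + \frac{161}{74}\right)}{-29627} = - \frac{17563}{300} + \frac{213 + 161 \cdot \frac{1}{74}}{-35 + 161 \cdot \frac{1}{74}} \left(- \frac{1}{29627}\right) = \left(-17563\right) \frac{1}{300} + \frac{213 + \frac{161}{74}}{-35 + \frac{161}{74}} \left(- \frac{1}{29627}\right) = - \frac{17563}{300} + \frac{1}{- \frac{2429}{74}} \cdot \frac{15923}{74} \left(- \frac{1}{29627}\right) = - \frac{17563}{300} + \left(- \frac{74}{2429}\right) \frac{15923}{74} \left(- \frac{1}{29627}\right) = - \frac{17563}{300} - - \frac{15923}{71963983} = - \frac{17563}{300} + \frac{15923}{71963983} = - \frac{1263898656529}{21589194900}$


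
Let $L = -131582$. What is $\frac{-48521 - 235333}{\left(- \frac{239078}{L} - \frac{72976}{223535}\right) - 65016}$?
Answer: $\frac{4174524734226990}{956141812497611} \approx 4.366$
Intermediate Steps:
$\frac{-48521 - 235333}{\left(- \frac{239078}{L} - \frac{72976}{223535}\right) - 65016} = \frac{-48521 - 235333}{\left(- \frac{239078}{-131582} - \frac{72976}{223535}\right) - 65016} = - \frac{283854}{\left(\left(-239078\right) \left(- \frac{1}{131582}\right) - \frac{72976}{223535}\right) - 65016} = - \frac{283854}{\left(\frac{119539}{65791} - \frac{72976}{223535}\right) - 65016} = - \frac{283854}{\frac{21919986349}{14706591185} - 65016} = - \frac{283854}{- \frac{956141812497611}{14706591185}} = \left(-283854\right) \left(- \frac{14706591185}{956141812497611}\right) = \frac{4174524734226990}{956141812497611}$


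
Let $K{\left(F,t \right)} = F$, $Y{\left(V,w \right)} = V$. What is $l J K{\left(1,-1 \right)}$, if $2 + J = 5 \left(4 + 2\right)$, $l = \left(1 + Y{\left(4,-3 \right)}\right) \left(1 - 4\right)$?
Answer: $-420$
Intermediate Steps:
$l = -15$ ($l = \left(1 + 4\right) \left(1 - 4\right) = 5 \left(-3\right) = -15$)
$J = 28$ ($J = -2 + 5 \left(4 + 2\right) = -2 + 5 \cdot 6 = -2 + 30 = 28$)
$l J K{\left(1,-1 \right)} = \left(-15\right) 28 \cdot 1 = \left(-420\right) 1 = -420$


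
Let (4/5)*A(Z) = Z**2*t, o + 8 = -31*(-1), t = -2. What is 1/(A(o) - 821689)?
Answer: -2/1646023 ≈ -1.2151e-6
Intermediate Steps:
o = 23 (o = -8 - 31*(-1) = -8 + 31 = 23)
A(Z) = -5*Z**2/2 (A(Z) = 5*(Z**2*(-2))/4 = 5*(-2*Z**2)/4 = -5*Z**2/2)
1/(A(o) - 821689) = 1/(-5/2*23**2 - 821689) = 1/(-5/2*529 - 821689) = 1/(-2645/2 - 821689) = 1/(-1646023/2) = -2/1646023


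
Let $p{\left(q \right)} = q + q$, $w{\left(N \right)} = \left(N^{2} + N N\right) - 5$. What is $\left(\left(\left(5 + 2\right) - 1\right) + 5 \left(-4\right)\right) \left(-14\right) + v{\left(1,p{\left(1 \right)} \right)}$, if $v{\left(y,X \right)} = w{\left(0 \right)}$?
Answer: $191$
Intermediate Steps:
$w{\left(N \right)} = -5 + 2 N^{2}$ ($w{\left(N \right)} = \left(N^{2} + N^{2}\right) - 5 = 2 N^{2} - 5 = -5 + 2 N^{2}$)
$p{\left(q \right)} = 2 q$
$v{\left(y,X \right)} = -5$ ($v{\left(y,X \right)} = -5 + 2 \cdot 0^{2} = -5 + 2 \cdot 0 = -5 + 0 = -5$)
$\left(\left(\left(5 + 2\right) - 1\right) + 5 \left(-4\right)\right) \left(-14\right) + v{\left(1,p{\left(1 \right)} \right)} = \left(\left(\left(5 + 2\right) - 1\right) + 5 \left(-4\right)\right) \left(-14\right) - 5 = \left(\left(7 - 1\right) - 20\right) \left(-14\right) - 5 = \left(6 - 20\right) \left(-14\right) - 5 = \left(-14\right) \left(-14\right) - 5 = 196 - 5 = 191$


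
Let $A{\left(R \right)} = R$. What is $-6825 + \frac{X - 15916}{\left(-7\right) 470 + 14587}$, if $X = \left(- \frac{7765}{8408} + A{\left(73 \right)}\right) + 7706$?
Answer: $- \frac{648342249861}{94985176} \approx -6825.7$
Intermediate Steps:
$X = \frac{65398067}{8408}$ ($X = \left(- \frac{7765}{8408} + 73\right) + 7706 = \frac{606019}{8408} + 7706 = \frac{65398067}{8408} \approx 7778.1$)
$-6825 + \frac{X - 15916}{\left(-7\right) 470 + 14587} = -6825 + \frac{\frac{65398067}{8408} - 15916}{\left(-7\right) 470 + 14587} = -6825 - \frac{68423661}{8408 \left(-3290 + 14587\right)} = -6825 - \frac{68423661}{8408 \cdot 11297} = -6825 - \frac{68423661}{94985176} = - \frac{648342249861}{94985176}$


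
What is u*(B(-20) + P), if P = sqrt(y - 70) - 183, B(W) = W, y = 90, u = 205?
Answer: -41615 + 410*sqrt(5) ≈ -40698.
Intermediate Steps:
P = -183 + 2*sqrt(5) (P = sqrt(90 - 70) - 183 = sqrt(20) - 183 = 2*sqrt(5) - 183 = -183 + 2*sqrt(5) ≈ -178.53)
u*(B(-20) + P) = 205*(-20 + (-183 + 2*sqrt(5))) = 205*(-203 + 2*sqrt(5)) = -41615 + 410*sqrt(5)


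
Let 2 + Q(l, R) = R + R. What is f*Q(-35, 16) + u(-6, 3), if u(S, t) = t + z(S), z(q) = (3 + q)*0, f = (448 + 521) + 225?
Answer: 35823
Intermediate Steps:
f = 1194 (f = 969 + 225 = 1194)
z(q) = 0
Q(l, R) = -2 + 2*R (Q(l, R) = -2 + (R + R) = -2 + 2*R)
u(S, t) = t (u(S, t) = t + 0 = t)
f*Q(-35, 16) + u(-6, 3) = 1194*(-2 + 2*16) + 3 = 1194*(-2 + 32) + 3 = 1194*30 + 3 = 35820 + 3 = 35823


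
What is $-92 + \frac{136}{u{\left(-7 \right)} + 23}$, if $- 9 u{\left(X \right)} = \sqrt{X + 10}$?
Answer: $- \frac{614744}{7141} + \frac{204 \sqrt{3}}{7141} \approx -86.037$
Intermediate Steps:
$u{\left(X \right)} = - \frac{\sqrt{10 + X}}{9}$ ($u{\left(X \right)} = - \frac{\sqrt{X + 10}}{9} = - \frac{\sqrt{10 + X}}{9}$)
$-92 + \frac{136}{u{\left(-7 \right)} + 23} = -92 + \frac{136}{- \frac{\sqrt{10 - 7}}{9} + 23} = -92 + \frac{136}{- \frac{\sqrt{3}}{9} + 23} = -92 + \frac{136}{23 - \frac{\sqrt{3}}{9}}$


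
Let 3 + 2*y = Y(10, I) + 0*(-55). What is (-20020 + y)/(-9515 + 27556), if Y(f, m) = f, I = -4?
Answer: -40033/36082 ≈ -1.1095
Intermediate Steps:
y = 7/2 (y = -3/2 + (10 + 0*(-55))/2 = -3/2 + (10 + 0)/2 = -3/2 + (½)*10 = -3/2 + 5 = 7/2 ≈ 3.5000)
(-20020 + y)/(-9515 + 27556) = (-20020 + 7/2)/(-9515 + 27556) = -40033/2/18041 = -40033/2*1/18041 = -40033/36082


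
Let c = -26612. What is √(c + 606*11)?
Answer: I*√19946 ≈ 141.23*I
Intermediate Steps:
√(c + 606*11) = √(-26612 + 606*11) = √(-26612 + 6666) = √(-19946) = I*√19946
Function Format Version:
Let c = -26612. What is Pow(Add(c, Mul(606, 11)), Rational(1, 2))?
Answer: Mul(I, Pow(19946, Rational(1, 2))) ≈ Mul(141.23, I)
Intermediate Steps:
Pow(Add(c, Mul(606, 11)), Rational(1, 2)) = Pow(Add(-26612, Mul(606, 11)), Rational(1, 2)) = Pow(Add(-26612, 6666), Rational(1, 2)) = Pow(-19946, Rational(1, 2)) = Mul(I, Pow(19946, Rational(1, 2)))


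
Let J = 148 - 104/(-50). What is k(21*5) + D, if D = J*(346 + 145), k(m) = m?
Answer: 1844857/25 ≈ 73794.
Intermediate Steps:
J = 3752/25 (J = 148 - 104*(-1/50) = 148 + 52/25 = 3752/25 ≈ 150.08)
D = 1842232/25 (D = 3752*(346 + 145)/25 = (3752/25)*491 = 1842232/25 ≈ 73689.)
k(21*5) + D = 21*5 + 1842232/25 = 105 + 1842232/25 = 1844857/25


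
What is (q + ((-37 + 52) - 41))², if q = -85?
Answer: 12321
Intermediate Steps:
(q + ((-37 + 52) - 41))² = (-85 + ((-37 + 52) - 41))² = (-85 + (15 - 41))² = (-85 - 26)² = (-111)² = 12321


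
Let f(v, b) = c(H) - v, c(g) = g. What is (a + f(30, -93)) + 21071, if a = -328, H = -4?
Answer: 20709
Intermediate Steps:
f(v, b) = -4 - v
(a + f(30, -93)) + 21071 = (-328 + (-4 - 1*30)) + 21071 = (-328 + (-4 - 30)) + 21071 = (-328 - 34) + 21071 = -362 + 21071 = 20709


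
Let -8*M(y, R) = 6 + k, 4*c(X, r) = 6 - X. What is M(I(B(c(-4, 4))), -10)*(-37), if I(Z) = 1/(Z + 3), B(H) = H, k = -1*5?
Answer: 37/8 ≈ 4.6250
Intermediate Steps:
c(X, r) = 3/2 - X/4 (c(X, r) = (6 - X)/4 = 3/2 - X/4)
k = -5
I(Z) = 1/(3 + Z)
M(y, R) = -1/8 (M(y, R) = -(6 - 5)/8 = -1/8*1 = -1/8)
M(I(B(c(-4, 4))), -10)*(-37) = -1/8*(-37) = 37/8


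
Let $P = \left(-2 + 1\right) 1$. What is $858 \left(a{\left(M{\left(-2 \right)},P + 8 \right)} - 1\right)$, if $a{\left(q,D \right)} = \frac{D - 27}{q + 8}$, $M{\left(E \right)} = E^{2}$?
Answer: $-2288$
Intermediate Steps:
$P = -1$ ($P = \left(-1\right) 1 = -1$)
$a{\left(q,D \right)} = \frac{-27 + D}{8 + q}$
$858 \left(a{\left(M{\left(-2 \right)},P + 8 \right)} - 1\right) = 858 \left(\frac{-27 + \left(-1 + 8\right)}{8 + \left(-2\right)^{2}} - 1\right) = 858 \left(\frac{-27 + 7}{8 + 4} - 1\right) = 858 \left(\frac{1}{12} \left(-20\right) - 1\right) = 858 \left(- \frac{5}{3} - 1\right) = 858 \left(- \frac{8}{3}\right) = -2288$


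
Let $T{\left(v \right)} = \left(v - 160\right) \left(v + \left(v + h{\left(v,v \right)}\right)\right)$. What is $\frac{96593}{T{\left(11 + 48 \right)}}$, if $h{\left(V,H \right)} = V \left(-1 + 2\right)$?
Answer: $- \frac{96593}{17877} \approx -5.4032$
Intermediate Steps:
$h{\left(V,H \right)} = V$ ($h{\left(V,H \right)} = V 1 = V$)
$T{\left(v \right)} = 3 v \left(-160 + v\right)$ ($T{\left(v \right)} = \left(v - 160\right) \left(v + \left(v + v\right)\right) = \left(-160 + v\right) \left(v + 2 v\right) = \left(-160 + v\right) 3 v = 3 v \left(-160 + v\right)$)
$\frac{96593}{T{\left(11 + 48 \right)}} = \frac{96593}{3 \left(11 + 48\right) \left(-160 + \left(11 + 48\right)\right)} = \frac{96593}{3 \cdot 59 \left(-160 + 59\right)} = \frac{96593}{3 \cdot 59 \left(-101\right)} = \frac{96593}{-17877} = 96593 \left(- \frac{1}{17877}\right) = - \frac{96593}{17877}$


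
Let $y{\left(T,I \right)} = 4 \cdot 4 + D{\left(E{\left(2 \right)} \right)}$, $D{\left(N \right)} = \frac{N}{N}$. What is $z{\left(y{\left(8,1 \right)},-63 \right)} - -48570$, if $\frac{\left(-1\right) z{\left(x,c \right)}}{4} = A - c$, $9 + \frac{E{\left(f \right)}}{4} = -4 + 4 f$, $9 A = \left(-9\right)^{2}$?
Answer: $48282$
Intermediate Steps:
$A = 9$ ($A = \frac{\left(-9\right)^{2}}{9} = \frac{1}{9} \cdot 81 = 9$)
$E{\left(f \right)} = -52 + 16 f$ ($E{\left(f \right)} = -36 + 4 \left(-4 + 4 f\right) = -36 + \left(-16 + 16 f\right) = -52 + 16 f$)
$D{\left(N \right)} = 1$
$y{\left(T,I \right)} = 17$ ($y{\left(T,I \right)} = 4 \cdot 4 + 1 = 16 + 1 = 17$)
$z{\left(x,c \right)} = -36 + 4 c$ ($z{\left(x,c \right)} = - 4 \left(9 - c\right) = -36 + 4 c$)
$z{\left(y{\left(8,1 \right)},-63 \right)} - -48570 = \left(-36 + 4 \left(-63\right)\right) - -48570 = \left(-36 - 252\right) + 48570 = -288 + 48570 = 48282$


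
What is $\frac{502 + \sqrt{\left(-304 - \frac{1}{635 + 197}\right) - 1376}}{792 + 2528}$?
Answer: $\frac{251}{1660} + \frac{i \sqrt{18170893}}{345280} \approx 0.1512 + 0.012346 i$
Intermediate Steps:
$\frac{502 + \sqrt{\left(-304 - \frac{1}{635 + 197}\right) - 1376}}{792 + 2528} = \frac{502 + \sqrt{\left(-304 - \frac{1}{832}\right) - 1376}}{3320} = \left(502 + \sqrt{\left(-304 - \frac{1}{832}\right) - 1376}\right) \frac{1}{3320} = \left(502 + \sqrt{- \frac{252929}{832} - 1376}\right) \frac{1}{3320} = \left(502 + \sqrt{- \frac{1397761}{832}}\right) \frac{1}{3320} = \left(502 + \frac{i \sqrt{18170893}}{104}\right) \frac{1}{3320} = \frac{251}{1660} + \frac{i \sqrt{18170893}}{345280}$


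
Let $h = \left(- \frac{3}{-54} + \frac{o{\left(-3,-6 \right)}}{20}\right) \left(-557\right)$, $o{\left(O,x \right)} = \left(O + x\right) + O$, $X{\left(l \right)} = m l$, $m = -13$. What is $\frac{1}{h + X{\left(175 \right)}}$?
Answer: $- \frac{90}{177457} \approx -0.00050716$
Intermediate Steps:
$X{\left(l \right)} = - 13 l$
$o{\left(O,x \right)} = x + 2 O$
$h = \frac{27293}{90}$ ($h = \left(- \frac{3}{-54} + \frac{-6 + 2 \left(-3\right)}{20}\right) \left(-557\right) = \left(\left(-3\right) \left(- \frac{1}{54}\right) + \left(-6 - 6\right) \frac{1}{20}\right) \left(-557\right) = \left(\frac{1}{18} - \frac{3}{5}\right) \left(-557\right) = \left(- \frac{49}{90}\right) \left(-557\right) = \frac{27293}{90} \approx 303.26$)
$\frac{1}{h + X{\left(175 \right)}} = \frac{1}{\frac{27293}{90} - 2275} = \frac{1}{- \frac{177457}{90}} = - \frac{90}{177457}$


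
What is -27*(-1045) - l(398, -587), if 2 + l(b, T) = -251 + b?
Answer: 28070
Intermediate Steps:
l(b, T) = -253 + b (l(b, T) = -2 + (-251 + b) = -253 + b)
-27*(-1045) - l(398, -587) = -27*(-1045) - (-253 + 398) = 28215 - 1*145 = 28215 - 145 = 28070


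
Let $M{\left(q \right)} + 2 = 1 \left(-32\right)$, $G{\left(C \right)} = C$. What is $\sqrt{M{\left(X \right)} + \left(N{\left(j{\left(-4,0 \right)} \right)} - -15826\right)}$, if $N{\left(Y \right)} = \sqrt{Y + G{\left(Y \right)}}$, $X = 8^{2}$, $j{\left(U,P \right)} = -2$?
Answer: $\sqrt{15792 + 2 i} \approx 125.67 + 0.008 i$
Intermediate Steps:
$X = 64$
$N{\left(Y \right)} = \sqrt{2} \sqrt{Y}$ ($N{\left(Y \right)} = \sqrt{Y + Y} = \sqrt{2 Y} = \sqrt{2} \sqrt{Y}$)
$M{\left(q \right)} = -34$ ($M{\left(q \right)} = -2 + 1 \left(-32\right) = -2 - 32 = -34$)
$\sqrt{M{\left(X \right)} + \left(N{\left(j{\left(-4,0 \right)} \right)} - -15826\right)} = \sqrt{-34 + \left(\sqrt{2} \sqrt{-2} - -15826\right)} = \sqrt{-34 + \left(\sqrt{2} i \sqrt{2} + 15826\right)} = \sqrt{-34 + \left(2 i + 15826\right)} = \sqrt{-34 + \left(15826 + 2 i\right)} = \sqrt{15792 + 2 i}$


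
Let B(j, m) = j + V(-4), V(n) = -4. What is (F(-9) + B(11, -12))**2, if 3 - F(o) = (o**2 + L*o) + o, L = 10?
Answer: 784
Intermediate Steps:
F(o) = 3 - o**2 - 11*o (F(o) = 3 - ((o**2 + 10*o) + o) = 3 - (o**2 + 11*o) = 3 + (-o**2 - 11*o) = 3 - o**2 - 11*o)
B(j, m) = -4 + j (B(j, m) = j - 4 = -4 + j)
(F(-9) + B(11, -12))**2 = ((3 - 1*(-9)**2 - 11*(-9)) + (-4 + 11))**2 = ((3 - 1*81 + 99) + 7)**2 = ((3 - 81 + 99) + 7)**2 = (21 + 7)**2 = 28**2 = 784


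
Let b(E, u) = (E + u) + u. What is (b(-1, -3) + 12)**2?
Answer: 25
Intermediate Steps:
b(E, u) = E + 2*u
(b(-1, -3) + 12)**2 = ((-1 + 2*(-3)) + 12)**2 = ((-1 - 6) + 12)**2 = (-7 + 12)**2 = 5**2 = 25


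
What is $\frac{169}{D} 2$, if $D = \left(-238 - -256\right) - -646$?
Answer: $\frac{169}{332} \approx 0.50904$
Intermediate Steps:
$D = 664$ ($D = \left(-238 + 256\right) + 646 = 18 + 646 = 664$)
$\frac{169}{D} 2 = \frac{169}{664} \cdot 2 = \frac{169}{332}$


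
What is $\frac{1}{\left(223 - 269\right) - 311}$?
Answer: $- \frac{1}{357} \approx -0.0028011$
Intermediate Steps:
$\frac{1}{\left(223 - 269\right) - 311} = \frac{1}{-46 - 311} = \frac{1}{-357} = - \frac{1}{357}$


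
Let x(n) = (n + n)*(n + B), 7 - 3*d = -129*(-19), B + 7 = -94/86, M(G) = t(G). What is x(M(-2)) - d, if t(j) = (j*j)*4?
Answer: 137732/129 ≈ 1067.7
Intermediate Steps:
t(j) = 4*j² (t(j) = j²*4 = 4*j²)
M(G) = 4*G²
B = -348/43 (B = -7 - 94/86 = -7 - 94*1/86 = -7 - 47/43 = -348/43 ≈ -8.0930)
d = -2444/3 (d = 7/3 - (-43)*(-19) = 7/3 - ⅓*2451 = 7/3 - 817 = -2444/3 ≈ -814.67)
x(n) = 2*n*(-348/43 + n) (x(n) = (n + n)*(n - 348/43) = (2*n)*(-348/43 + n) = 2*n*(-348/43 + n))
x(M(-2)) - d = 2*(4*(-2)²)*(-348 + 43*(4*(-2)²))/43 - 1*(-2444/3) = 2*(4*4)*(-348 + 43*(4*4))/43 + 2444/3 = (2/43)*16*(-348 + 43*16) + 2444/3 = (2/43)*16*(-348 + 688) + 2444/3 = (2/43)*16*340 + 2444/3 = 10880/43 + 2444/3 = 137732/129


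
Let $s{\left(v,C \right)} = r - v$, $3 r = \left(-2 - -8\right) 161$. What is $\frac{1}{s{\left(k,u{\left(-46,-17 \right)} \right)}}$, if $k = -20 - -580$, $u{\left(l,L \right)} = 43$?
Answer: $- \frac{1}{238} \approx -0.0042017$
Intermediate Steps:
$r = 322$ ($r = \frac{\left(-2 - -8\right) 161}{3} = \frac{\left(-2 + 8\right) 161}{3} = \frac{6 \cdot 161}{3} = \frac{1}{3} \cdot 966 = 322$)
$k = 560$ ($k = -20 + 580 = 560$)
$s{\left(v,C \right)} = 322 - v$
$\frac{1}{s{\left(k,u{\left(-46,-17 \right)} \right)}} = \frac{1}{322 - 560} = \frac{1}{-238} = - \frac{1}{238}$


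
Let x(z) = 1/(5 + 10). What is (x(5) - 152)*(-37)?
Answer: 84323/15 ≈ 5621.5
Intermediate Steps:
x(z) = 1/15
(x(5) - 152)*(-37) = (1/15 - 152)*(-37) = -2279/15*(-37) = 84323/15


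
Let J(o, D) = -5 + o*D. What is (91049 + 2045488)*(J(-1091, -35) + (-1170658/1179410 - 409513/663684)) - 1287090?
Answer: 10641334208558388429321/130459257740 ≈ 8.1568e+10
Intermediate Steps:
J(o, D) = -5 + D*o
(91049 + 2045488)*(J(-1091, -35) + (-1170658/1179410 - 409513/663684)) - 1287090 = (91049 + 2045488)*((-5 - 35*(-1091)) + (-1170658/1179410 - 409513/663684)) - 1287090 = 2136537*((-5 + 38185) + (-1170658*1/1179410 - 409513*1/663684)) - 1287090 = 2136537*(38180 + (-585329/589705 - 409513/663684)) - 1287090 = 2136537*(38180 - 629965355701/391377773220) - 1287090 = 2136537*(14942173416183899/391377773220) - 1287090 = 10641502121364433005921/130459257740 - 1287090 = 10641334208558388429321/130459257740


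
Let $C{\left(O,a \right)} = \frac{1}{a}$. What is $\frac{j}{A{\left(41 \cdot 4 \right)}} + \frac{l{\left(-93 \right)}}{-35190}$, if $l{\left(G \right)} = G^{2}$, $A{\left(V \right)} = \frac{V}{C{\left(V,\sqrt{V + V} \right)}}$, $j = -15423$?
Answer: $- \frac{961}{3910} - \frac{15423 \sqrt{82}}{26896} \approx -5.4384$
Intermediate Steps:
$A{\left(V \right)} = \sqrt{2} V^{\frac{3}{2}}$ ($A{\left(V \right)} = \frac{V}{\frac{1}{\sqrt{V + V}}} = \frac{V}{\frac{1}{\sqrt{2 V}}} = \frac{V}{\frac{1}{\sqrt{2} \sqrt{V}}} = \frac{V}{\frac{1}{2} \sqrt{2} \frac{1}{\sqrt{V}}} = V \sqrt{2} \sqrt{V} = \sqrt{2} V^{\frac{3}{2}}$)
$\frac{j}{A{\left(41 \cdot 4 \right)}} + \frac{l{\left(-93 \right)}}{-35190} = - \frac{15423}{\sqrt{2} \left(41 \cdot 4\right)^{\frac{3}{2}}} + \frac{\left(-93\right)^{2}}{-35190} = - \frac{15423}{\sqrt{2} \cdot 164^{\frac{3}{2}}} + 8649 \left(- \frac{1}{35190}\right) = - \frac{15423}{\sqrt{2} \cdot 328 \sqrt{41}} - \frac{961}{3910} = - \frac{15423}{328 \sqrt{82}} - \frac{961}{3910} = - 15423 \frac{\sqrt{82}}{26896} - \frac{961}{3910} = - \frac{15423 \sqrt{82}}{26896} - \frac{961}{3910} = - \frac{961}{3910} - \frac{15423 \sqrt{82}}{26896}$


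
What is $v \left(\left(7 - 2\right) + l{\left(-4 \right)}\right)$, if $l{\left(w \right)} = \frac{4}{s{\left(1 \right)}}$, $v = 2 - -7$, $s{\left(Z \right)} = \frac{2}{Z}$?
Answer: $63$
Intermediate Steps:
$v = 9$ ($v = 2 + 7 = 9$)
$l{\left(w \right)} = 2$ ($l{\left(w \right)} = \frac{4}{2 \cdot 1^{-1}} = \frac{4}{2 \cdot 1} = \frac{4}{2} = 4 \cdot \frac{1}{2} = 2$)
$v \left(\left(7 - 2\right) + l{\left(-4 \right)}\right) = 9 \left(\left(7 - 2\right) + 2\right) = 9 \left(5 + 2\right) = 9 \cdot 7 = 63$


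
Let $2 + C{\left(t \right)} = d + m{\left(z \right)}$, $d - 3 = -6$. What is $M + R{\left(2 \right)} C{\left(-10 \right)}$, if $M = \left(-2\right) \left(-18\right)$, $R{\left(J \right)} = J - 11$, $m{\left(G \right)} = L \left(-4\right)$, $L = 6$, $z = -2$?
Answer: $297$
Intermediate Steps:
$m{\left(G \right)} = -24$ ($m{\left(G \right)} = 6 \left(-4\right) = -24$)
$d = -3$ ($d = 3 - 6 = -3$)
$R{\left(J \right)} = -11 + J$
$C{\left(t \right)} = -29$ ($C{\left(t \right)} = -2 - 27 = -29$)
$M = 36$
$M + R{\left(2 \right)} C{\left(-10 \right)} = 36 + \left(-11 + 2\right) \left(-29\right) = 36 - -261 = 36 + 261 = 297$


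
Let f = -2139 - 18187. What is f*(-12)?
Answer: 243912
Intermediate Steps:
f = -20326
f*(-12) = -20326*(-12) = 243912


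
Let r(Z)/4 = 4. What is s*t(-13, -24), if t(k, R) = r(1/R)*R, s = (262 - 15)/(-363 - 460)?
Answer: 94848/823 ≈ 115.25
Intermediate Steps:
r(Z) = 16 (r(Z) = 4*4 = 16)
s = -247/823 (s = 247/(-823) = 247*(-1/823) = -247/823 ≈ -0.30012)
t(k, R) = 16*R
s*t(-13, -24) = -3952*(-24)/823 = -247/823*(-384) = 94848/823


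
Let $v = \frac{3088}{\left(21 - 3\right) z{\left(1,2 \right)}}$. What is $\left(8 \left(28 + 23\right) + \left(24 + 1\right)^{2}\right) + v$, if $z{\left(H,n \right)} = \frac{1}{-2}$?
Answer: $\frac{6209}{9} \approx 689.89$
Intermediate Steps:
$z{\left(H,n \right)} = - \frac{1}{2}$
$v = - \frac{3088}{9}$ ($v = \frac{3088}{\left(21 - 3\right) \left(- \frac{1}{2}\right)} = \frac{3088}{18 \left(- \frac{1}{2}\right)} = \frac{3088}{-9} = 3088 \left(- \frac{1}{9}\right) = - \frac{3088}{9} \approx -343.11$)
$\left(8 \left(28 + 23\right) + \left(24 + 1\right)^{2}\right) + v = \left(8 \left(28 + 23\right) + \left(24 + 1\right)^{2}\right) - \frac{3088}{9} = \left(8 \cdot 51 + 25^{2}\right) - \frac{3088}{9} = \left(408 + 625\right) - \frac{3088}{9} = 1033 - \frac{3088}{9} = \frac{6209}{9}$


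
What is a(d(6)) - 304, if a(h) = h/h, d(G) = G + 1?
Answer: -303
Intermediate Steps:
d(G) = 1 + G
a(h) = 1
a(d(6)) - 304 = 1 - 304 = -303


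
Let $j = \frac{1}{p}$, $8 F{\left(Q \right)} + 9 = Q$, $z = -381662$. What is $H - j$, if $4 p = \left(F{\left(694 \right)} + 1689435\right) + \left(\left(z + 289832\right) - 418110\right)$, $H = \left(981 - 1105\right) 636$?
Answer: $- \frac{744211571312}{9436645} \approx -78864.0$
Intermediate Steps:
$F{\left(Q \right)} = - \frac{9}{8} + \frac{Q}{8}$
$H = -78864$ ($H = \left(-124\right) 636 = -78864$)
$p = \frac{9436645}{32}$ ($p = \frac{\left(\left(- \frac{9}{8} + \frac{1}{8} \cdot 694\right) + 1689435\right) + \left(\left(-381662 + 289832\right) - 418110\right)}{4} = \frac{\left(\left(- \frac{9}{8} + \frac{347}{4}\right) + 1689435\right) - 509940}{4} = \frac{\left(\frac{685}{8} + 1689435\right) - 509940}{4} = \frac{\frac{13516165}{8} - 509940}{4} = \frac{1}{4} \cdot \frac{9436645}{8} = \frac{9436645}{32} \approx 2.949 \cdot 10^{5}$)
$j = \frac{32}{9436645}$ ($j = \frac{1}{\frac{9436645}{32}} = \frac{32}{9436645} \approx 3.391 \cdot 10^{-6}$)
$H - j = -78864 - \frac{32}{9436645} = - \frac{744211571312}{9436645}$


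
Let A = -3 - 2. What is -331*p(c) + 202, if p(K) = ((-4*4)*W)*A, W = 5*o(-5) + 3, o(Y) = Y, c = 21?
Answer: 582762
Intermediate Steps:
A = -5
W = -22 (W = 5*(-5) + 3 = -25 + 3 = -22)
p(K) = -1760 (p(K) = (-4*4*(-22))*(-5) = -16*(-22)*(-5) = 352*(-5) = -1760)
-331*p(c) + 202 = -331*(-1760) + 202 = 582560 + 202 = 582762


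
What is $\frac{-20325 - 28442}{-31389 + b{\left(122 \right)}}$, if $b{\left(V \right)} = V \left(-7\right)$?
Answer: $\frac{48767}{32243} \approx 1.5125$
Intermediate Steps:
$b{\left(V \right)} = - 7 V$
$\frac{-20325 - 28442}{-31389 + b{\left(122 \right)}} = \frac{-20325 - 28442}{-31389 - 854} = - \frac{48767}{-31389 - 854} = - \frac{48767}{-32243} = \left(-48767\right) \left(- \frac{1}{32243}\right) = \frac{48767}{32243}$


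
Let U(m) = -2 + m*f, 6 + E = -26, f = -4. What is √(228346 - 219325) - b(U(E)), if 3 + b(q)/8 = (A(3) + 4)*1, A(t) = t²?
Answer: -80 + √9021 ≈ 14.979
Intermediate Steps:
E = -32 (E = -6 - 26 = -32)
U(m) = -2 - 4*m (U(m) = -2 + m*(-4) = -2 - 4*m)
b(q) = 80 (b(q) = -24 + 8*((3² + 4)*1) = -24 + 8*((9 + 4)*1) = -24 + 8*(13*1) = -24 + 8*13 = -24 + 104 = 80)
√(228346 - 219325) - b(U(E)) = √(228346 - 219325) - 1*80 = √9021 - 80 = -80 + √9021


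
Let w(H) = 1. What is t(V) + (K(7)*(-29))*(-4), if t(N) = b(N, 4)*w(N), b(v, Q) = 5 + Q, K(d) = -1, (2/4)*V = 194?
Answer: -107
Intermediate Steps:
V = 388 (V = 2*194 = 388)
t(N) = 9 (t(N) = (5 + 4)*1 = 9*1 = 9)
t(V) + (K(7)*(-29))*(-4) = 9 - 1*(-29)*(-4) = 9 + 29*(-4) = 9 - 116 = -107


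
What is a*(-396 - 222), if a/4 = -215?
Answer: 531480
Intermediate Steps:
a = -860 (a = 4*(-215) = -860)
a*(-396 - 222) = -860*(-396 - 222) = -860*(-618) = 531480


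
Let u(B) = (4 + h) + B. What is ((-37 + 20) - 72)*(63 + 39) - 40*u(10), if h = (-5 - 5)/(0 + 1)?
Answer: -9238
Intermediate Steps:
h = -10 (h = -10/1 = -10*1 = -10)
u(B) = -6 + B (u(B) = (4 - 10) + B = -6 + B)
((-37 + 20) - 72)*(63 + 39) - 40*u(10) = ((-37 + 20) - 72)*(63 + 39) - 40*(-6 + 10) = (-17 - 72)*102 - 40*4 = -89*102 - 160 = -9078 - 160 = -9238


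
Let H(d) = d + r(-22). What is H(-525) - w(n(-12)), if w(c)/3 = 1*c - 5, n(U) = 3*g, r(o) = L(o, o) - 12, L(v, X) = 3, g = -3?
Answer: -492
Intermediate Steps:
r(o) = -9 (r(o) = 3 - 12 = -9)
n(U) = -9 (n(U) = 3*(-3) = -9)
w(c) = -15 + 3*c (w(c) = 3*(1*c - 5) = 3*(c - 5) = 3*(-5 + c) = -15 + 3*c)
H(d) = -9 + d (H(d) = d - 9 = -9 + d)
H(-525) - w(n(-12)) = (-9 - 525) - (-15 + 3*(-9)) = -534 - (-15 - 27) = -534 - 1*(-42) = -534 + 42 = -492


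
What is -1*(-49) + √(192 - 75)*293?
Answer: 49 + 879*√13 ≈ 3218.3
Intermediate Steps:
-1*(-49) + √(192 - 75)*293 = 49 + √117*293 = 49 + (3*√13)*293 = 49 + 879*√13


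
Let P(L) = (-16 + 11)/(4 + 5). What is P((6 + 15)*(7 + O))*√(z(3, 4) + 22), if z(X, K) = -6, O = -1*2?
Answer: -20/9 ≈ -2.2222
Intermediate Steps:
O = -2
P(L) = -5/9
P((6 + 15)*(7 + O))*√(z(3, 4) + 22) = -5*√(-6 + 22)/9 = -5*√16/9 = -5/9*4 = -20/9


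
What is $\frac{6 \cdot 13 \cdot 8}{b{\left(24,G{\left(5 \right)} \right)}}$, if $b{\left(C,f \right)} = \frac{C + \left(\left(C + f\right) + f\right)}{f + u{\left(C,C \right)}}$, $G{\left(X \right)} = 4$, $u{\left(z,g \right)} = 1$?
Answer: $\frac{390}{7} \approx 55.714$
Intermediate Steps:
$b{\left(C,f \right)} = \frac{2 C + 2 f}{1 + f}$ ($b{\left(C,f \right)} = \frac{C + \left(\left(C + f\right) + f\right)}{f + 1} = \frac{C + \left(C + 2 f\right)}{1 + f} = \frac{2 C + 2 f}{1 + f}$)
$\frac{6 \cdot 13 \cdot 8}{b{\left(24,G{\left(5 \right)} \right)}} = \frac{6 \cdot 13 \cdot 8}{2 \frac{1}{1 + 4} \left(24 + 4\right)} = \frac{78 \cdot 8}{2 \cdot \frac{1}{5} \cdot 28} = \frac{624}{2 \cdot \frac{1}{5} \cdot 28} = \frac{624}{\frac{56}{5}} = 624 \cdot \frac{5}{56} = \frac{390}{7}$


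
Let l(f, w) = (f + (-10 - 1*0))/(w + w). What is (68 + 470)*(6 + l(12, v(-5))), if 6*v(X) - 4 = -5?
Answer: 0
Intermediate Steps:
v(X) = -⅙ (v(X) = ⅔ + (⅙)*(-5) = ⅔ - ⅚ = -⅙)
l(f, w) = (-10 + f)/(2*w) (l(f, w) = (f + (-10 + 0))/((2*w)) = (f - 10)*(1/(2*w)) = (-10 + f)*(1/(2*w)) = (-10 + f)/(2*w))
(68 + 470)*(6 + l(12, v(-5))) = (68 + 470)*(6 + (-10 + 12)/(2*(-⅙))) = 538*(6 + (½)*(-6)*2) = 538*(6 - 6) = 538*0 = 0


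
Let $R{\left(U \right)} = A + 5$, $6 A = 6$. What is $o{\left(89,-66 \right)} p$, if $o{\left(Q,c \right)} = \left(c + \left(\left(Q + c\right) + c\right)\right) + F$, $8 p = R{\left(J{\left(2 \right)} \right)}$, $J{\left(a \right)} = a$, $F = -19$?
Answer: $-96$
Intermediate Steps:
$A = 1$ ($A = \frac{1}{6} \cdot 6 = 1$)
$R{\left(U \right)} = 6$ ($R{\left(U \right)} = 1 + 5 = 6$)
$p = \frac{3}{4}$ ($p = \frac{1}{8} \cdot 6 = \frac{3}{4} \approx 0.75$)
$o{\left(Q,c \right)} = -19 + Q + 3 c$ ($o{\left(Q,c \right)} = \left(c + \left(\left(Q + c\right) + c\right)\right) - 19 = \left(c + \left(Q + 2 c\right)\right) - 19 = \left(Q + 3 c\right) - 19 = -19 + Q + 3 c$)
$o{\left(89,-66 \right)} p = \left(-19 + 89 + 3 \left(-66\right)\right) \frac{3}{4} = \left(-19 + 89 - 198\right) \frac{3}{4} = \left(-128\right) \frac{3}{4} = -96$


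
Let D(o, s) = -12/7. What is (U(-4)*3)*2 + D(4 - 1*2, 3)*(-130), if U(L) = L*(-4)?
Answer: 2232/7 ≈ 318.86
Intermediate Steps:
U(L) = -4*L
D(o, s) = -12/7 (D(o, s) = -12*⅐ = -12/7)
(U(-4)*3)*2 + D(4 - 1*2, 3)*(-130) = (-4*(-4)*3)*2 - 12/7*(-130) = (16*3)*2 + 1560/7 = 48*2 + 1560/7 = 96 + 1560/7 = 2232/7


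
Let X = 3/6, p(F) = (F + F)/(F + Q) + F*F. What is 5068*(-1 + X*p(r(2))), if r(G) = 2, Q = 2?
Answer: 7602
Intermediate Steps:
p(F) = F² + 2*F/(2 + F) (p(F) = (F + F)/(F + 2) + F*F = (2*F)/(2 + F) + F² = 2*F/(2 + F) + F² = F² + 2*F/(2 + F))
X = ½ (X = 3*(⅙) = ½ ≈ 0.50000)
5068*(-1 + X*p(r(2))) = 5068*(-1 + (2*(2 + 2² + 2*2)/(2 + 2))/2) = 5068*(-1 + (2*(2 + 4 + 4)/4)/2) = 5068*(-1 + (2*(¼)*10)/2) = 5068*(-1 + (½)*5) = 5068*(-1 + 5/2) = 5068*(3/2) = 7602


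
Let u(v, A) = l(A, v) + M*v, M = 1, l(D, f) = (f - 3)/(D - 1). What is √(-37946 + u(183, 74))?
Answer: I*√201225887/73 ≈ 194.32*I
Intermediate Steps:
l(D, f) = (-3 + f)/(-1 + D)
u(v, A) = v + (-3 + v)/(-1 + A) (u(v, A) = (-3 + v)/(-1 + A) + 1*v = (-3 + v)/(-1 + A) + v = v + (-3 + v)/(-1 + A))
√(-37946 + u(183, 74)) = √(-37946 + (-3 + 74*183)/(-1 + 74)) = √(-37946 + (-3 + 13542)/73) = √(-37946 + (1/73)*13539) = √(-37946 + 13539/73) = √(-2756519/73) = I*√201225887/73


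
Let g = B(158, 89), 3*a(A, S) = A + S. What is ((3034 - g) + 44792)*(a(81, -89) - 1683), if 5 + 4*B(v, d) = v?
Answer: -322216869/4 ≈ -8.0554e+7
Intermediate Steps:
a(A, S) = A/3 + S/3 (a(A, S) = (A + S)/3 = A/3 + S/3)
B(v, d) = -5/4 + v/4
g = 153/4 (g = -5/4 + (¼)*158 = -5/4 + 79/2 = 153/4 ≈ 38.250)
((3034 - g) + 44792)*(a(81, -89) - 1683) = ((3034 - 1*153/4) + 44792)*(((⅓)*81 + (⅓)*(-89)) - 1683) = ((3034 - 153/4) + 44792)*((27 - 89/3) - 1683) = (11983/4 + 44792)*(-8/3 - 1683) = (191151/4)*(-5057/3) = -322216869/4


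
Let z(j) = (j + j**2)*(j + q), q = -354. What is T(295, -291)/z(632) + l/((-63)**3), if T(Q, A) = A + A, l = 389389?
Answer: -1031101531793/662121884088 ≈ -1.5573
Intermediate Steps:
T(Q, A) = 2*A
z(j) = (-354 + j)*(j + j**2) (z(j) = (j + j**2)*(j - 354) = (j + j**2)*(-354 + j) = (-354 + j)*(j + j**2))
T(295, -291)/z(632) + l/((-63)**3) = (2*(-291))/((632*(-354 + 632**2 - 353*632))) + 389389/((-63)**3) = -582*1/(632*(-354 + 399424 - 223096)) + 389389/(-250047) = -582/(632*175974) + 389389*(-1/250047) = -582/111215568 - 55627/35721 = -582*1/111215568 - 55627/35721 = -97/18535928 - 55627/35721 = -1031101531793/662121884088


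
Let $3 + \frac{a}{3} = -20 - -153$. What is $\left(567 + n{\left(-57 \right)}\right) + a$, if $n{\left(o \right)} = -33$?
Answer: $924$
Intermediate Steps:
$a = 390$ ($a = -9 + 3 \left(-20 - -153\right) = -9 + 3 \left(-20 + 153\right) = -9 + 3 \cdot 133 = -9 + 399 = 390$)
$\left(567 + n{\left(-57 \right)}\right) + a = \left(567 - 33\right) + 390 = 534 + 390 = 924$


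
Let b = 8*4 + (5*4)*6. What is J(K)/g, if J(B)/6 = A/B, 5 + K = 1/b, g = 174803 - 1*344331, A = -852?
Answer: -32376/5361323 ≈ -0.0060388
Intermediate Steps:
b = 152 (b = 32 + 20*6 = 32 + 120 = 152)
g = -169528 (g = 174803 - 344331 = -169528)
K = -759/152 (K = -5 + 1/152 = -759/152 ≈ -4.9934)
J(B) = -5112/B (J(B) = 6*(-852/B) = -5112/B)
J(K)/g = -5112/(-759/152)/(-169528) = -5112*(-152/759)*(-1/169528) = (259008/253)*(-1/169528) = -32376/5361323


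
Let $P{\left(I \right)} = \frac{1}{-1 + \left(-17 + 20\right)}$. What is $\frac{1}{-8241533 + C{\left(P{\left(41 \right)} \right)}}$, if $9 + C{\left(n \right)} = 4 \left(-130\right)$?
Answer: $- \frac{1}{8242062} \approx -1.2133 \cdot 10^{-7}$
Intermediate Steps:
$P{\left(I \right)} = \frac{1}{2}$ ($P{\left(I \right)} = \frac{1}{-1 + 3} = \frac{1}{2}$)
$C{\left(n \right)} = -529$ ($C{\left(n \right)} = -9 + 4 \left(-130\right) = -9 - 520 = -529$)
$\frac{1}{-8241533 + C{\left(P{\left(41 \right)} \right)}} = \frac{1}{-8241533 - 529} = \frac{1}{-8242062} = - \frac{1}{8242062}$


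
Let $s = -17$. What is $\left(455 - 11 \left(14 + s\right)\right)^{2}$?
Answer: $238144$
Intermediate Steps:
$\left(455 - 11 \left(14 + s\right)\right)^{2} = \left(455 - 11 \left(14 - 17\right)\right)^{2} = \left(455 - -33\right)^{2} = \left(455 + 33\right)^{2} = 488^{2} = 238144$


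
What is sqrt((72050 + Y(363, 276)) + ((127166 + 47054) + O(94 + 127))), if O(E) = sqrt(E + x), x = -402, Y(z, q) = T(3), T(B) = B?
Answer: sqrt(246273 + I*sqrt(181)) ≈ 496.26 + 0.014*I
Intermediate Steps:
Y(z, q) = 3
O(E) = sqrt(-402 + E) (O(E) = sqrt(E - 402) = sqrt(-402 + E))
sqrt((72050 + Y(363, 276)) + ((127166 + 47054) + O(94 + 127))) = sqrt((72050 + 3) + ((127166 + 47054) + sqrt(-402 + (94 + 127)))) = sqrt(72053 + (174220 + sqrt(-402 + 221))) = sqrt(72053 + (174220 + sqrt(-181))) = sqrt(72053 + (174220 + I*sqrt(181))) = sqrt(246273 + I*sqrt(181))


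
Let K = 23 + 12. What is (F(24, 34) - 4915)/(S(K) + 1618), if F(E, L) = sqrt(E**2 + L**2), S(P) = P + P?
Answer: -4915/1688 + sqrt(433)/844 ≈ -2.8871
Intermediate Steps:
K = 35
S(P) = 2*P
(F(24, 34) - 4915)/(S(K) + 1618) = (sqrt(24**2 + 34**2) - 4915)/(2*35 + 1618) = (sqrt(576 + 1156) - 4915)/(70 + 1618) = (sqrt(1732) - 4915)/1688 = (2*sqrt(433) - 4915)*(1/1688) = (-4915 + 2*sqrt(433))*(1/1688) = -4915/1688 + sqrt(433)/844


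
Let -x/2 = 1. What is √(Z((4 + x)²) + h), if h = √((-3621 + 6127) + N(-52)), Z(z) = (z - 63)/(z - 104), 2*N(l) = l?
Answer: √(59 + 400*√155)/10 ≈ 7.0986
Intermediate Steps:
x = -2 (x = -2*1 = -2)
N(l) = l/2
Z(z) = (-63 + z)/(-104 + z)
h = 4*√155 (h = √((-3621 + 6127) + (½)*(-52)) = √(2506 - 26) = √2480 = 4*√155 ≈ 49.800)
√(Z((4 + x)²) + h) = √((-63 + (4 - 2)²)/(-104 + (4 - 2)²) + 4*√155) = √((-63 + 2²)/(-104 + 2²) + 4*√155) = √((-63 + 4)/(-104 + 4) + 4*√155) = √(-59/(-100) + 4*√155) = √(-1/100*(-59) + 4*√155) = √(59/100 + 4*√155)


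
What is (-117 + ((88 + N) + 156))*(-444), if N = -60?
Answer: -29748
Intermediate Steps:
(-117 + ((88 + N) + 156))*(-444) = (-117 + ((88 - 60) + 156))*(-444) = (-117 + (28 + 156))*(-444) = (-117 + 184)*(-444) = 67*(-444) = -29748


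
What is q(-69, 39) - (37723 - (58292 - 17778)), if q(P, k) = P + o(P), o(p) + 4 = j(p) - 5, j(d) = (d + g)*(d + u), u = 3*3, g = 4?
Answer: 6613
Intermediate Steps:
u = 9
j(d) = (4 + d)*(9 + d) (j(d) = (d + 4)*(d + 9) = (4 + d)*(9 + d))
o(p) = 27 + p**2 + 13*p (o(p) = -4 + ((36 + p**2 + 13*p) - 5) = -4 + (31 + p**2 + 13*p) = 27 + p**2 + 13*p)
q(P, k) = 27 + P**2 + 14*P (q(P, k) = P + (27 + P**2 + 13*P) = 27 + P**2 + 14*P)
q(-69, 39) - (37723 - (58292 - 17778)) = (27 + (-69)**2 + 14*(-69)) - (37723 - (58292 - 17778)) = (27 + 4761 - 966) - (37723 - 1*40514) = 3822 - (37723 - 40514) = 3822 - 1*(-2791) = 3822 + 2791 = 6613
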